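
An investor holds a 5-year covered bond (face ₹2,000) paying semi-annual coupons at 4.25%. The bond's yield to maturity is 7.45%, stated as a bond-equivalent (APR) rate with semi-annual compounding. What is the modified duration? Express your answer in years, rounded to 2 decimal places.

Periodic yield y = 0.03725. First find Macaulay duration:
  t   CF        PV=CF/(1+0.03725)^t    t·PV
  1        42.50        40.9737        40.9737
  2        42.50        39.5023        79.0045
  3        42.50        38.0837       114.2510
  4        42.50        36.7160       146.8639
  5        42.50        35.3974       176.9871
  6        42.50        34.1262       204.7574
  7        42.50        32.9007       230.3047
  8        42.50        31.7191       253.7531
  9        42.50        30.5800       275.2203
  10    2,042.50     1,416.8623    14,168.6225
  Σ                  1,736.8614    15,690.7383
P = 1,736.8614; Macaulay duration = 15,690.7383 / 1,736.8614 = 9.03396 half-year periods = 4.51698 years.
Modified duration = D_Mac / (1 + y) = 4.51698 / 1.03725 = 4.35477 years.

4.35 years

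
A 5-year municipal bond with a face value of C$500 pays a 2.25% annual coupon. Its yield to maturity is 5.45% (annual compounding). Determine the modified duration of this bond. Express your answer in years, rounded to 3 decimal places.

4.519 years

Periodic yield y = 0.0545. First find Macaulay duration:
  t   CF        PV=CF/(1+0.0545)^t    t·PV
  1        11.25        10.6686        10.6686
  2        11.25        10.1172        20.2344
  3        11.25         9.5943        28.7829
  4        11.25         9.0984        36.3937
  5       511.25       392.1032     1,960.5161
  Σ                    431.5817     2,056.5955
P = 431.5817; Macaulay duration = 2,056.5955 / 431.5817 = 4.76525 years.
Modified duration = D_Mac / (1 + y) = 4.76525 / 1.0545 = 4.51897 years.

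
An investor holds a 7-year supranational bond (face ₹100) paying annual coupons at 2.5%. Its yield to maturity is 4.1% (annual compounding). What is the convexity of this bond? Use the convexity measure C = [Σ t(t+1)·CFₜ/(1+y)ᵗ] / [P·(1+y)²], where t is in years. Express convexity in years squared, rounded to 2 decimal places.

With y = 0.041:
  t   CF        PV=CF/(1+0.041)^t    t·PV        t(t+1)·PV
  1         2.50         2.4015         2.4015           4.8031
  2         2.50         2.3070         4.6139          13.8417
  3         2.50         2.2161         6.6483          26.5931
  4         2.50         2.1288         8.5152          42.5762
  5         2.50         2.0450        10.2248          61.3490
  6         2.50         1.9644        11.7866          82.5059
  7       102.50        77.3693       541.5852       4,332.6817
  Σ                     90.4321       585.7756       4,564.3507
P = 90.4321.
Convexity = Σ t(t+1)·PV / [P·(1+y)²] = 4,564.3507 / (90.4321 × 1.083681) = 46.57522.

46.58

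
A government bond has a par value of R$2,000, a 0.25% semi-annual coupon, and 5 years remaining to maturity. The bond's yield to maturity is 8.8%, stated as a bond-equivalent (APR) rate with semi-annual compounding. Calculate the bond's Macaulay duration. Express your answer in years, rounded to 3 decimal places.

4.963 years

Periodic yield y = 0.044. Discount each cash flow and weight by its period:
  t   CF        PV=CF/(1+0.044)^t    t·PV
  1         2.50         2.3946         2.3946
  2         2.50         2.2937         4.5874
  3         2.50         2.1970         6.5911
  4         2.50         2.1044         8.4178
  5         2.50         2.0158        10.0788
  6         2.50         1.9308        11.5848
  7         2.50         1.8494        12.9460
  8         2.50         1.7715        14.1718
  9         2.50         1.6968        15.2714
  10    2,002.50     1,301.8698    13,018.6976
  Σ                  1,320.1239    13,104.7413
Price P = Σ PV = 1,320.1239.
Macaulay duration = Σ(t·PV) / P = 13,104.7413 / 1,320.1239 = 9.92690 half-year periods.
In years: 9.92690 / 2 = 4.96345 years.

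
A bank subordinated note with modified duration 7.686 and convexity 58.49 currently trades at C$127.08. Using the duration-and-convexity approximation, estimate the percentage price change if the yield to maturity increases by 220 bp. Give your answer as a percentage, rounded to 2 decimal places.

-15.49%

Duration effect: -D_mod·Δy = -7.686 × (+0.022) = -0.169092
Convexity effect: ½·C·(Δy)² = 0.5 × 58.49 × (0.022)² = +0.01415458
ΔP/P ≈ -0.169092 + 0.01415458 = -0.15493742
= -15.493742%.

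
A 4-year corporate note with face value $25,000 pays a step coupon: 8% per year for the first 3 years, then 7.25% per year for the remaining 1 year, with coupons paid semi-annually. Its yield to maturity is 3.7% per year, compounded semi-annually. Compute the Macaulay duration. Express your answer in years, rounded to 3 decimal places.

3.541 years

Periodic yield y = 0.0185. Discount each cash flow and weight by its period:
  t   CF        PV=CF/(1+0.0185)^t    t·PV
  1     1,000.00       981.8360       981.8360
  2     1,000.00       964.0020     1,928.0040
  3     1,000.00       946.4919     2,839.4757
  4     1,000.00       929.2998     3,717.1994
  5     1,000.00       912.4201     4,562.1004
  6     1,000.00       895.8469     5,375.0815
  7       906.25       797.1146     5,579.8025
  8    25,906.25    22,372.5911   178,980.7289
  Σ                 28,799.6025   203,964.2284
Price P = Σ PV = 28,799.6025.
Macaulay duration = Σ(t·PV) / P = 203,964.2284 / 28,799.6025 = 7.08219 half-year periods.
In years: 7.08219 / 2 = 3.54109 years.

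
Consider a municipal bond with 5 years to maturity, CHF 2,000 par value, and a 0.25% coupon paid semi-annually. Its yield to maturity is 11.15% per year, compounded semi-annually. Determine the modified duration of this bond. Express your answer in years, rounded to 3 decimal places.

Periodic yield y = 0.05575. First find Macaulay duration:
  t   CF        PV=CF/(1+0.05575)^t    t·PV
  1         2.50         2.3680         2.3680
  2         2.50         2.2429         4.4859
  3         2.50         2.1245         6.3735
  4         2.50         2.0123         8.0493
  5         2.50         1.9061         9.5303
  6         2.50         1.8054        10.8324
  7         2.50         1.7101        11.9704
  8         2.50         1.6198        12.9581
  9         2.50         1.5342        13.8081
  10    2,002.50     1,164.0232    11,640.2317
  Σ                  1,181.3464    11,720.6076
P = 1,181.3464; Macaulay duration = 11,720.6076 / 1,181.3464 = 9.92140 half-year periods = 4.96070 years.
Modified duration = D_Mac / (1 + y) = 4.96070 / 1.05575 = 4.69874 years.

4.699 years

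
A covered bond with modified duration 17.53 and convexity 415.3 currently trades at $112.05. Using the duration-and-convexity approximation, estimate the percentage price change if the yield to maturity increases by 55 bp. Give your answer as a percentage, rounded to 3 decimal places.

-9.013%

Duration effect: -D_mod·Δy = -17.53 × (+0.0055) = -0.096415
Convexity effect: ½·C·(Δy)² = 0.5 × 415.3 × (0.0055)² = +0.0062814125
ΔP/P ≈ -0.096415 + 0.0062814125 = -0.0901335875
= -9.01335875%.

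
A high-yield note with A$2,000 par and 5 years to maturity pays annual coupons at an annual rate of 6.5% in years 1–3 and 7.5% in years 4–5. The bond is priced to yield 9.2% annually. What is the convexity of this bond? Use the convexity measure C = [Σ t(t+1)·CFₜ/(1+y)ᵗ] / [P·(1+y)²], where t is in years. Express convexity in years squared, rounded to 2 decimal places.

21.10

With y = 0.092:
  t   CF        PV=CF/(1+0.092)^t    t·PV        t(t+1)·PV
  1       130.00       119.0476       119.0476         238.0952
  2       130.00       109.0180       218.0359         654.1078
  3       130.00        99.8333       299.4999       1,197.9996
  4       150.00       105.4874       421.9497       2,109.7486
  5     2,150.00     1,384.6030     6,923.0150      41,538.0900
  Σ                  1,817.9893     7,981.5482      45,738.0412
P = 1,817.9893.
Convexity = Σ t(t+1)·PV / [P·(1+y)²] = 45,738.0412 / (1,817.9893 × 1.192464) = 21.09798.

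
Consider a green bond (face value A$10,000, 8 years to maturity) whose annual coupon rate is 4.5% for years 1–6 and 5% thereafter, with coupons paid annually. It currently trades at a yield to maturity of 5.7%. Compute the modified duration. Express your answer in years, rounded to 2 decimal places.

Periodic yield y = 0.057. First find Macaulay duration:
  t   CF        PV=CF/(1+0.057)^t    t·PV
  1       450.00       425.7332       425.7332
  2       450.00       402.7750       805.5501
  3       450.00       381.0549     1,143.1647
  4       450.00       360.5061     1,442.0242
  5       450.00       341.0653     1,705.3267
  6       450.00       322.6730     1,936.0378
  7       500.00       339.1916     2,374.3412
  8    10,500.00     6,738.9060    53,911.2483
  Σ                  9,311.9051    63,743.4262
P = 9,311.9051; Macaulay duration = 63,743.4262 / 9,311.9051 = 6.84537 years.
Modified duration = D_Mac / (1 + y) = 6.84537 / 1.057 = 6.47622 years.

6.48 years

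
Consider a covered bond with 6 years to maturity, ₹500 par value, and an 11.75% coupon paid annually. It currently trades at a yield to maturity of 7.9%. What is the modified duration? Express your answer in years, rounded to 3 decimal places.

Periodic yield y = 0.079. First find Macaulay duration:
  t   CF        PV=CF/(1+0.079)^t    t·PV
  1        58.75        54.4486        54.4486
  2        58.75        50.4621       100.9241
  3        58.75        46.7674       140.3023
  4        58.75        43.3433       173.3732
  5        58.75        40.1699       200.8495
  6       558.75       354.0698     2,124.4187
  Σ                    589.2610     2,794.3164
P = 589.2610; Macaulay duration = 2,794.3164 / 589.2610 = 4.74207 years.
Modified duration = D_Mac / (1 + y) = 4.74207 / 1.079 = 4.39487 years.

4.395 years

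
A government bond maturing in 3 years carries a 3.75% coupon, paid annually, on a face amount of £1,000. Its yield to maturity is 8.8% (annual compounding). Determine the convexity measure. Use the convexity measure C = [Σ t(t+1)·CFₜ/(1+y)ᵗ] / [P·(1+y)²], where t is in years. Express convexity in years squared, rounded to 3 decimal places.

9.619

With y = 0.088:
  t   CF        PV=CF/(1+0.088)^t    t·PV        t(t+1)·PV
  1        37.50        34.4669        34.4669          68.9338
  2        37.50        31.6791        63.3583         190.0749
  3     1,037.50       805.5665     2,416.6996       9,666.7985
  Σ                    871.7126     2,514.5248       9,925.8072
P = 871.7126.
Convexity = Σ t(t+1)·PV / [P·(1+y)²] = 9,925.8072 / (871.7126 × 1.183744) = 9.61911.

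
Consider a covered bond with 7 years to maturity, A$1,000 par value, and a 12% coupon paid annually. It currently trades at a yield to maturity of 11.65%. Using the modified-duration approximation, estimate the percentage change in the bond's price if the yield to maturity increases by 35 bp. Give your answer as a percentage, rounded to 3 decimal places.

-1.607%

Periodic yield y = 0.1165. Modified duration first:
  t   CF        PV=CF/(1+0.1165)^t    t·PV
  1       120.00       107.4787       107.4787
  2       120.00        96.2640       192.5280
  3       120.00        86.2194       258.6582
  4       120.00        77.2229       308.8918
  5       120.00        69.1652       345.8260
  6       120.00        61.9482       371.6894
  7     1,120.00       517.8535     3,624.9746
  Σ                  1,016.1520     5,210.0466
P = 1,016.1520; D_Mac = 5.12723 yrs; D_mod = 5.12723/(1+0.1165) = 4.59224 yrs.
ΔP/P ≈ -D_mod · Δy = -4.59224 × (+0.0035) = -0.016073 = -1.6073%.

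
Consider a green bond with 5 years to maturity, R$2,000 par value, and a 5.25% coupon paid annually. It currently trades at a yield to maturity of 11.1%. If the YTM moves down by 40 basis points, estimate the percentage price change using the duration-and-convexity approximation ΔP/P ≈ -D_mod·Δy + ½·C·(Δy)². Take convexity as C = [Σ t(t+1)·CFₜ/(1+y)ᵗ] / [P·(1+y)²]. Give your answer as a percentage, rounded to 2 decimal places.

With y = 0.111:
  t   CF        PV=CF/(1+0.111)^t    t·PV        t(t+1)·PV
  1       105.00        94.5095        94.5095         189.0189
  2       105.00        85.0670       170.1340         510.4021
  3       105.00        76.5680       229.7039         918.8156
  4       105.00        68.9181       275.6723       1,378.3613
  5     2,105.00     1,243.6031     6,218.0156      37,308.0938
  Σ                  1,568.6656     6,988.0353      40,304.6917
P = 1,568.6656; D_Mac = 4.45476 yrs; D_mod = 4.00969 yrs; C = 20.81599.
Duration effect: -4.00969 × (-0.004) = +0.016039
Convexity effect: 0.5 × 20.81599 × (-0.004)² = +0.0001665
ΔP/P ≈ +0.016039 + 0.0001665 = +0.016205 = +1.6205%.

+1.62%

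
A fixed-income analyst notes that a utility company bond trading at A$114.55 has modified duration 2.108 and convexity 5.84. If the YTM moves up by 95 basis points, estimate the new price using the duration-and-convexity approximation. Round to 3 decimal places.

A$112.286

Duration effect: -D_mod·Δy = -2.108 × (+0.0095) = -0.020026
Convexity effect: ½·C·(Δy)² = 0.5 × 5.84 × (0.0095)² = +0.00026353
ΔP/P ≈ -0.020026 + 0.00026353 = -0.01976247
New price ≈ 114.55 × (1 - 0.01976247) = 112.2862090615.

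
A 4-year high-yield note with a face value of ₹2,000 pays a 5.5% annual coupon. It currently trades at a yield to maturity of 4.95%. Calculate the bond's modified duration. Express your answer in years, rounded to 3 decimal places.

3.527 years

Periodic yield y = 0.0495. First find Macaulay duration:
  t   CF        PV=CF/(1+0.0495)^t    t·PV
  1       110.00       104.8118       104.8118
  2       110.00        99.8683       199.7367
  3       110.00        95.1580       285.4740
  4     2,110.00     1,739.2126     6,956.8506
  Σ                  2,039.0508     7,546.8731
P = 2,039.0508; Macaulay duration = 7,546.8731 / 2,039.0508 = 3.70117 years.
Modified duration = D_Mac / (1 + y) = 3.70117 / 1.0495 = 3.52660 years.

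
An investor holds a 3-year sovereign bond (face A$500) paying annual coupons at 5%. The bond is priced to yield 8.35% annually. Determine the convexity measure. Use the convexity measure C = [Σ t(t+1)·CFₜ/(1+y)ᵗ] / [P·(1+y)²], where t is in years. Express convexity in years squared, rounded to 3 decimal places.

With y = 0.0835:
  t   CF        PV=CF/(1+0.0835)^t    t·PV        t(t+1)·PV
  1        25.00        23.0734        23.0734          46.1467
  2        25.00        21.2952        42.5904         127.7713
  3       525.00       412.7362     1,238.2086       4,952.8343
  Σ                    457.1048     1,303.8724       5,126.7524
P = 457.1048.
Convexity = Σ t(t+1)·PV / [P·(1+y)²] = 5,126.7524 / (457.1048 × 1.173972) = 9.55364.

9.554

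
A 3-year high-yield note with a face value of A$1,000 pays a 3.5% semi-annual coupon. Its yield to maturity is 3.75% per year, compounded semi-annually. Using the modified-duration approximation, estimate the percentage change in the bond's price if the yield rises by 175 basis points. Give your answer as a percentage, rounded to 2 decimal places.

-4.94%

Periodic yield y = 0.01875. Modified duration first:
  t   CF        PV=CF/(1+0.01875)^t    t·PV
  1        17.50        17.1779        17.1779
  2        17.50        16.8618        33.7235
  3        17.50        16.5514        49.6543
  4        17.50        16.2468        64.9872
  5        17.50        15.9478        79.7388
  6     1,017.50       910.1829     5,461.0976
  Σ                    992.9686     5,706.3793
P = 992.9686; D_Mac = 5.74679 half-year periods = 2.87339 yrs; D_mod = 2.87339/(1+0.01875) = 2.82051 yrs.
ΔP/P ≈ -D_mod · Δy = -2.82051 × (+0.0175) = -0.049359 = -4.9359%.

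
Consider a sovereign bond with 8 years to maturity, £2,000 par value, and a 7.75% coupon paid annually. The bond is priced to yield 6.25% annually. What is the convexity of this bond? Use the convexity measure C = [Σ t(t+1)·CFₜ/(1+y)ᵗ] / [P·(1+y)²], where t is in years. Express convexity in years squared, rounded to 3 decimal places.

With y = 0.0625:
  t   CF        PV=CF/(1+0.0625)^t    t·PV        t(t+1)·PV
  1       155.00       145.8824       145.8824         291.7647
  2       155.00       137.3010       274.6021         823.8062
  3       155.00       129.2245       387.6735       1,550.6941
  4       155.00       121.6231       486.4923       2,432.4613
  5       155.00       114.4688       572.3438       3,434.0630
  6       155.00       107.7353       646.4119       4,524.8830
  7       155.00       101.3979       709.7856       5,678.2846
  8     2,155.00     1,326.8315    10,614.6518      95,531.8661
  Σ                  2,184.4645    13,837.8433     114,267.8230
P = 2,184.4645.
Convexity = Σ t(t+1)·PV / [P·(1+y)²] = 114,267.8230 / (2,184.4645 × 1.128906) = 46.33627.

46.336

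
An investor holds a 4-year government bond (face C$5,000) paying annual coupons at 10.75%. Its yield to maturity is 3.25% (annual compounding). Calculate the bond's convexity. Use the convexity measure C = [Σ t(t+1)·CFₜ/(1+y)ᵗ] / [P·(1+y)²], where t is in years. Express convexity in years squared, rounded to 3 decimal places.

15.773

With y = 0.0325:
  t   CF        PV=CF/(1+0.0325)^t    t·PV        t(t+1)·PV
  1       537.50       520.5811       520.5811       1,041.1622
  2       537.50       504.1948     1,008.3896       3,025.1687
  3       537.50       488.3242     1,464.9727       5,859.8909
  4     5,537.50     4,872.5185    19,490.0741      97,450.3703
  Σ                  6,385.6187    22,484.0175     107,376.5921
P = 6,385.6187.
Convexity = Σ t(t+1)·PV / [P·(1+y)²] = 107,376.5921 / (6,385.6187 × 1.066056) = 15.77344.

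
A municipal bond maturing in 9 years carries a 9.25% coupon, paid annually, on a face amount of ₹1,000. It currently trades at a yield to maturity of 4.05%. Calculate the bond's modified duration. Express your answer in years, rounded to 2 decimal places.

6.62 years

Periodic yield y = 0.0405. First find Macaulay duration:
  t   CF        PV=CF/(1+0.0405)^t    t·PV
  1        92.50        88.8996        88.8996
  2        92.50        85.4393       170.8786
  3        92.50        82.1137       246.3410
  4        92.50        78.9175       315.6701
  5        92.50        75.8458       379.2288
  6        92.50        72.8936       437.3614
  7        92.50        70.0563       490.3940
  8        92.50        67.3294       538.6356
  9     1,092.50       764.2627     6,878.3646
  Σ                  1,385.7578     9,545.7737
P = 1,385.7578; Macaulay duration = 9,545.7737 / 1,385.7578 = 6.88849 years.
Modified duration = D_Mac / (1 + y) = 6.88849 / 1.0405 = 6.62036 years.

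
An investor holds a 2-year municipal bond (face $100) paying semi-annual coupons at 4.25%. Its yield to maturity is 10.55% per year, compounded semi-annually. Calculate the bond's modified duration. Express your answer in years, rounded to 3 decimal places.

Periodic yield y = 0.05275. First find Macaulay duration:
  t   CF        PV=CF/(1+0.05275)^t    t·PV
  1        2.125         2.0185         2.0185
  2        2.125         1.9174         3.8348
  3        2.125         1.8213         5.4639
  4      102.125        83.1440       332.5761
  Σ                     88.9012       343.8933
P = 88.9012; Macaulay duration = 343.8933 / 88.9012 = 3.86826 half-year periods = 1.93413 years.
Modified duration = D_Mac / (1 + y) = 1.93413 / 1.05275 = 1.83722 years.

1.837 years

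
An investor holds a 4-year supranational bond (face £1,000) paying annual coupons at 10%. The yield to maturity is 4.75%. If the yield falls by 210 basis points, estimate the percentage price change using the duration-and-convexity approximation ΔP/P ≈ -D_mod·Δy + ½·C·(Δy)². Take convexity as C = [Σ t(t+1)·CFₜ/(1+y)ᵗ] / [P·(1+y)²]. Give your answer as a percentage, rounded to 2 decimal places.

+7.42%

With y = 0.0475:
  t   CF        PV=CF/(1+0.0475)^t    t·PV        t(t+1)·PV
  1       100.00        95.4654        95.4654         190.9308
  2       100.00        91.1364       182.2728         546.8185
  3       100.00        87.0037       261.0112       1,044.0448
  4     1,100.00       913.6431     3,654.5722      18,272.8612
  Σ                  1,187.2486     4,193.3217      20,054.6553
P = 1,187.2486; D_Mac = 3.53197 yrs; D_mod = 3.37181 yrs; C = 15.39450.
Duration effect: -3.37181 × (-0.021) = +0.070808
Convexity effect: 0.5 × 15.39450 × (-0.021)² = +0.0033945
ΔP/P ≈ +0.070808 + 0.0033945 = +0.074202 = +7.4202%.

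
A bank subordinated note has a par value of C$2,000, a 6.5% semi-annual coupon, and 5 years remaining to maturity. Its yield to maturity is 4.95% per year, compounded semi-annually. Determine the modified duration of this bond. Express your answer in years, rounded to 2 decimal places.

Periodic yield y = 0.02475. First find Macaulay duration:
  t   CF        PV=CF/(1+0.02475)^t    t·PV
  1        65.00        63.4301        63.4301
  2        65.00        61.8981       123.7963
  3        65.00        60.4031       181.2094
  4        65.00        58.9443       235.7771
  5        65.00        57.5206       287.6032
  6        65.00        56.1314       336.7883
  7        65.00        54.7757       383.4298
  8        65.00        53.4527       427.6219
  9        65.00        52.1617       469.4556
  10    2,065.00     1,617.1146    16,171.1456
  Σ                  2,135.8324    18,680.2573
P = 2,135.8324; Macaulay duration = 18,680.2573 / 2,135.8324 = 8.74613 half-year periods = 4.37306 years.
Modified duration = D_Mac / (1 + y) = 4.37306 / 1.02475 = 4.26744 years.

4.27 years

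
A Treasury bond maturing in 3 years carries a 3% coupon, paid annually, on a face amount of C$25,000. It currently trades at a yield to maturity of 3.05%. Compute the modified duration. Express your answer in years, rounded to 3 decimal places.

2.827 years

Periodic yield y = 0.0305. First find Macaulay duration:
  t   CF        PV=CF/(1+0.0305)^t    t·PV
  1       750.00       727.8020       727.8020
  2       750.00       706.2611     1,412.5222
  3    25,750.00    23,530.6132    70,591.8396
  Σ                 24,964.6763    72,732.1638
P = 24,964.6763; Macaulay duration = 72,732.1638 / 24,964.6763 = 2.91340 years.
Modified duration = D_Mac / (1 + y) = 2.91340 / 1.0305 = 2.82717 years.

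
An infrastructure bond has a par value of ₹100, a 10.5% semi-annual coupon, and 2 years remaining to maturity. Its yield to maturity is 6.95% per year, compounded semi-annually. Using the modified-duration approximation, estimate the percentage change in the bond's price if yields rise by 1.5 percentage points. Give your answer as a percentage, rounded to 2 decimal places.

Periodic yield y = 0.03475. Modified duration first:
  t   CF        PV=CF/(1+0.03475)^t    t·PV
  1         5.25         5.0737         5.0737
  2         5.25         4.9033         9.8066
  3         5.25         4.7386        14.2159
  4       105.25        91.8080       367.2319
  Σ                    106.5236       396.3280
P = 106.5236; D_Mac = 3.72057 half-year periods = 1.86028 yrs; D_mod = 1.86028/(1+0.03475) = 1.79781 yrs.
ΔP/P ≈ -D_mod · Δy = -1.79781 × (+0.015) = -0.026967 = -2.6967%.

-2.70%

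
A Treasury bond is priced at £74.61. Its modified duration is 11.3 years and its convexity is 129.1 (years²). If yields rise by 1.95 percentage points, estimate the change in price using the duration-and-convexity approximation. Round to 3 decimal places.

Duration effect: -D_mod·Δy = -11.3 × (+0.0195) = -0.220350
Convexity effect: ½·C·(Δy)² = 0.5 × 129.1 × (0.0195)² = +0.0245451375
ΔP/P ≈ -0.220350 + 0.0245451375 = -0.1958048625
ΔP ≈ 74.61 × (-0.1958048625) = -14.609000791125.

-£14.609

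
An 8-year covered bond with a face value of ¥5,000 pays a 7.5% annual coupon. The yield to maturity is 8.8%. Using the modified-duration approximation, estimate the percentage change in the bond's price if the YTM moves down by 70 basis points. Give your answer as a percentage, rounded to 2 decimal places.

Periodic yield y = 0.088. Modified duration first:
  t   CF        PV=CF/(1+0.088)^t    t·PV
  1       375.00       344.6691       344.6691
  2       375.00       316.7915       633.5829
  3       375.00       291.1686       873.5059
  4       375.00       267.6182     1,070.4729
  5       375.00       245.9726     1,229.8632
  6       375.00       226.0778     1,356.4667
  7       375.00       207.7921     1,454.5446
  8     5,375.00     2,737.4570    21,899.6560
  Σ                  4,637.5469    28,862.7613
P = 4,637.5469; D_Mac = 6.22371 yrs; D_mod = 6.22371/(1+0.088) = 5.72032 yrs.
ΔP/P ≈ -D_mod · Δy = -5.72032 × (-0.007) = +0.040042 = +4.0042%.

+4.00%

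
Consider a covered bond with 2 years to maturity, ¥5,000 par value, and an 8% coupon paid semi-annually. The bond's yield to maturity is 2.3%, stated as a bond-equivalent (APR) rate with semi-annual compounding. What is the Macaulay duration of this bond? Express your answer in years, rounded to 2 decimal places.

1.89 years

Periodic yield y = 0.0115. Discount each cash flow and weight by its period:
  t   CF        PV=CF/(1+0.0115)^t    t·PV
  1       200.00       197.7261       197.7261
  2       200.00       195.4782       390.9563
  3       200.00       193.2557       579.7671
  4     5,200.00     4,967.5220    19,870.0878
  Σ                  5,553.9820    21,038.5374
Price P = Σ PV = 5,553.9820.
Macaulay duration = Σ(t·PV) / P = 21,038.5374 / 5,553.9820 = 3.78801 half-year periods.
In years: 3.78801 / 2 = 1.89400 years.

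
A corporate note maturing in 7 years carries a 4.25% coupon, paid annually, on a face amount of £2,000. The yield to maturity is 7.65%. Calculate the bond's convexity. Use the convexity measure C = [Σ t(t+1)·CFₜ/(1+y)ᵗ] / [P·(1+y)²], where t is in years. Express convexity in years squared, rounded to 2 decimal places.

With y = 0.0765:
  t   CF        PV=CF/(1+0.0765)^t    t·PV        t(t+1)·PV
  1        85.00        78.9596        78.9596         157.9192
  2        85.00        73.3484       146.6969         440.0906
  3        85.00        68.1360       204.4081         817.6324
  4        85.00        63.2940       253.1761       1,265.8807
  5        85.00        58.7961       293.9807       1,763.8840
  6        85.00        54.6179       327.7072       2,293.9503
  7     2,085.00     1,244.5370     8,711.7592      69,694.0732
  Σ                  1,641.6891    10,016.6877      76,433.4304
P = 1,641.6891.
Convexity = Σ t(t+1)·PV / [P·(1+y)²] = 76,433.4304 / (1,641.6891 × 1.158852) = 40.17578.

40.18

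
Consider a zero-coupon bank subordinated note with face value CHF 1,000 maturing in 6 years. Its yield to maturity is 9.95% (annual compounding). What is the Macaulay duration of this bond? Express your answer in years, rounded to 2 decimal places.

6.00 years

A zero-coupon bond has a single cash flow at maturity, so its Macaulay duration equals its maturity: 6 years.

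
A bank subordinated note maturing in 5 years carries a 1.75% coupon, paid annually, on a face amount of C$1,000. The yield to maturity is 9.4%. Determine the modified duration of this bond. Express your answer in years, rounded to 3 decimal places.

4.380 years

Periodic yield y = 0.094. First find Macaulay duration:
  t   CF        PV=CF/(1+0.094)^t    t·PV
  1        17.50        15.9963        15.9963
  2        17.50        14.6219        29.2438
  3        17.50        13.3655        40.0966
  4        17.50        12.2171        48.8685
  5     1,017.50       649.3036     3,246.5180
  Σ                    705.5045     3,380.7231
P = 705.5045; Macaulay duration = 3,380.7231 / 705.5045 = 4.79192 years.
Modified duration = D_Mac / (1 + y) = 4.79192 / 1.094 = 4.38019 years.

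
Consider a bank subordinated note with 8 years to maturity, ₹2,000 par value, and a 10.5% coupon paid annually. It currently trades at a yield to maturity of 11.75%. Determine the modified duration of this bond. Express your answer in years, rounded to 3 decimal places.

5.112 years

Periodic yield y = 0.1175. First find Macaulay duration:
  t   CF        PV=CF/(1+0.1175)^t    t·PV
  1       210.00       187.9195       187.9195
  2       210.00       168.1606       336.3212
  3       210.00       150.4793       451.4378
  4       210.00       134.6571       538.6283
  5       210.00       120.4985       602.4925
  6       210.00       107.8286       646.9718
  7       210.00        96.4909       675.4366
  8     2,210.00       908.6822     7,269.4576
  Σ                  1,874.7167    10,708.6653
P = 1,874.7167; Macaulay duration = 10,708.6653 / 1,874.7167 = 5.71215 years.
Modified duration = D_Mac / (1 + y) = 5.71215 / 1.1175 = 5.11154 years.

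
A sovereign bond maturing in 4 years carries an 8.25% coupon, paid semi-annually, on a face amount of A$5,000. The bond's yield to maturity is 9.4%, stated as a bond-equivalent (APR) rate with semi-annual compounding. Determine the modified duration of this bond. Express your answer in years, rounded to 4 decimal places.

3.3195 years

Periodic yield y = 0.047. First find Macaulay duration:
  t   CF        PV=CF/(1+0.047)^t    t·PV
  1       206.25       196.9914       196.9914
  2       206.25       188.1484       376.2969
  3       206.25       179.7024       539.1072
  4       206.25       171.6355       686.5422
  5       206.25       163.9308       819.6540
  6       206.25       156.5719       939.4315
  7       206.25       149.5434     1,046.8036
  8     5,206.25     3,605.3843    28,843.0745
  Σ                  4,811.9082    33,447.9013
P = 4,811.9082; Macaulay duration = 33,447.9013 / 4,811.9082 = 6.95107 half-year periods = 3.47553 years.
Modified duration = D_Mac / (1 + y) = 3.47553 / 1.047 = 3.31952 years.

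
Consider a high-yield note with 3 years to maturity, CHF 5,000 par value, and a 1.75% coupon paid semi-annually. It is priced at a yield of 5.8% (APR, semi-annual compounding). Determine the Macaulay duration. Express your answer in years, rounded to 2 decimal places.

2.93 years

Periodic yield y = 0.029. Discount each cash flow and weight by its period:
  t   CF        PV=CF/(1+0.029)^t    t·PV
  1        43.75        42.5170        42.5170
  2        43.75        41.3188        82.6375
  3        43.75        40.1543       120.4629
  4        43.75        39.0226       156.0905
  5        43.75        37.9229       189.6143
  6     5,043.75     4,248.7512    25,492.5074
  Σ                  4,449.6868    26,083.8297
Price P = Σ PV = 4,449.6868.
Macaulay duration = Σ(t·PV) / P = 26,083.8297 / 4,449.6868 = 5.86195 half-year periods.
In years: 5.86195 / 2 = 2.93097 years.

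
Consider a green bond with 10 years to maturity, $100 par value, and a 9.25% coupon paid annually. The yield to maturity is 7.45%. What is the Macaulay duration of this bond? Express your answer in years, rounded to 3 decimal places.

Periodic yield y = 0.0745. Discount each cash flow and weight by its year:
  t   CF        PV=CF/(1+0.0745)^t    t·PV
  1         9.25         8.6087         8.6087
  2         9.25         8.0118        16.0236
  3         9.25         7.4563        22.3689
  4         9.25         6.9393        27.7572
  5         9.25         6.4582        32.2909
  6         9.25         6.0104        36.0624
  7         9.25         5.5937        39.1557
  8         9.25         5.2058        41.6467
  9         9.25         4.8449        43.6040
  10      109.25        53.2546       532.5461
  Σ                    112.3836       800.0641
Price P = Σ PV = 112.3836.
Macaulay duration = Σ(t·PV) / P = 800.0641 / 112.3836 = 7.11905 years.

7.119 years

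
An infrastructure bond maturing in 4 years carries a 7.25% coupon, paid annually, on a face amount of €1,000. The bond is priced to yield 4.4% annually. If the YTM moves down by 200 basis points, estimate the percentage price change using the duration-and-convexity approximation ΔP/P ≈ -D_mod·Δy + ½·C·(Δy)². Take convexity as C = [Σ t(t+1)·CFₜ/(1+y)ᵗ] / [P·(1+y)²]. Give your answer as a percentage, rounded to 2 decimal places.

+7.28%

With y = 0.044:
  t   CF        PV=CF/(1+0.044)^t    t·PV        t(t+1)·PV
  1        72.50        69.4444        69.4444         138.8889
  2        72.50        66.5177       133.0353         399.1060
  3        72.50        63.7142       191.1427         764.5709
  4     1,072.50       902.8078     3,611.2312      18,056.1561
  Σ                  1,102.4842     4,004.8537      19,358.7219
P = 1,102.4842; D_Mac = 3.63257 yrs; D_mod = 3.47948 yrs; C = 16.11029.
Duration effect: -3.47948 × (-0.02) = +0.069590
Convexity effect: 0.5 × 16.11029 × (-0.02)² = +0.0032221
ΔP/P ≈ +0.069590 + 0.0032221 = +0.072812 = +7.2812%.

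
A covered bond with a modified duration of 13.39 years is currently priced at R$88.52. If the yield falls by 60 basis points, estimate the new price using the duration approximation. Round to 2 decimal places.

R$95.63

Duration approximation: ΔP/P ≈ -D_mod · Δy = -13.39 × (-0.006) = +0.080340.
New price ≈ 88.52 × (1 + 0.080340) = 95.6316968.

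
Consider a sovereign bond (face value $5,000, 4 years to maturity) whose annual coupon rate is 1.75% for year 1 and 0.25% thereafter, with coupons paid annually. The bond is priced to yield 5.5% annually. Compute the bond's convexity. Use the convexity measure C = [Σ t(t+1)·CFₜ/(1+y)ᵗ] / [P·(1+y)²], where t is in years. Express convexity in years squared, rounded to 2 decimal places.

With y = 0.055:
  t   CF        PV=CF/(1+0.055)^t    t·PV        t(t+1)·PV
  1        87.50        82.9384        82.9384         165.8768
  2        12.50        11.2307        22.4613          67.3839
  3        12.50        10.6452        31.9355         127.7420
  4     5,012.50     4,046.1739    16,184.6957      80,923.4785
  Σ                  4,150.9881    16,322.0309      81,284.4813
P = 4,150.9881.
Convexity = Σ t(t+1)·PV / [P·(1+y)²] = 81,284.4813 / (4,150.9881 × 1.113025) = 17.59346.

17.59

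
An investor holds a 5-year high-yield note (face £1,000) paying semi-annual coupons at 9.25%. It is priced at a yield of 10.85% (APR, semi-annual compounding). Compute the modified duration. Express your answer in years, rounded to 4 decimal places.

3.8713 years

Periodic yield y = 0.05425. First find Macaulay duration:
  t   CF        PV=CF/(1+0.05425)^t    t·PV
  1        46.25        43.8700        43.8700
  2        46.25        41.6126        83.2251
  3        46.25        39.4713       118.4138
  4        46.25        37.4401       149.7605
  5        46.25        35.5135       177.5676
  6        46.25        33.6860       202.1163
  7        46.25        31.9526       223.6683
  8        46.25        30.3084       242.4671
  9        46.25        28.7488       258.7389
  10    1,046.25       616.8781     6,168.7813
  Σ                    939.4815     7,668.6090
P = 939.4815; Macaulay duration = 7,668.6090 / 939.4815 = 8.16260 half-year periods = 4.08130 years.
Modified duration = D_Mac / (1 + y) = 4.08130 / 1.05425 = 3.87128 years.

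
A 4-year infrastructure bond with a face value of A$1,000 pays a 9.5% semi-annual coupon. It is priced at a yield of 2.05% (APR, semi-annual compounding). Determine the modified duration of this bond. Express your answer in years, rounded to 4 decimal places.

Periodic yield y = 0.01025. First find Macaulay duration:
  t   CF        PV=CF/(1+0.01025)^t    t·PV
  1        47.50        47.0181        47.0181
  2        47.50        46.5410        93.0820
  3        47.50        46.0688       138.2064
  4        47.50        45.6014       182.4056
  5        47.50        45.1387       225.6936
  6        47.50        44.6808       268.0845
  7        47.50        44.2274       309.5919
  8     1,047.50       965.4353     7,723.4821
  Σ                  1,284.7115     8,987.5643
P = 1,284.7115; Macaulay duration = 8,987.5643 / 1,284.7115 = 6.99578 half-year periods = 3.49789 years.
Modified duration = D_Mac / (1 + y) = 3.49789 / 1.01025 = 3.46240 years.

3.4624 years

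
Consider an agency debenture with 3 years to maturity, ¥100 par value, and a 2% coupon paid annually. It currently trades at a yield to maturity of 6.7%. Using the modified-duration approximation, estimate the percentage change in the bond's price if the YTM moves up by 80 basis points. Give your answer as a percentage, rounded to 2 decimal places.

Periodic yield y = 0.067. Modified duration first:
  t   CF        PV=CF/(1+0.067)^t    t·PV
  1         2.00         1.8744         1.8744
  2         2.00         1.7567         3.5134
  3       102.00        83.9667       251.9000
  Σ                     87.5978       257.2878
P = 87.5978; D_Mac = 2.93715 yrs; D_mod = 2.93715/(1+0.067) = 2.75272 yrs.
ΔP/P ≈ -D_mod · Δy = -2.75272 × (+0.008) = -0.022022 = -2.2022%.

-2.20%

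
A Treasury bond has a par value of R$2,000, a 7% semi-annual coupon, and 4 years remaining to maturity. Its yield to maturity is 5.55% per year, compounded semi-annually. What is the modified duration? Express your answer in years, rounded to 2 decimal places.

Periodic yield y = 0.02775. First find Macaulay duration:
  t   CF        PV=CF/(1+0.02775)^t    t·PV
  1        70.00        68.1099        68.1099
  2        70.00        66.2709       132.5419
  3        70.00        64.4816       193.4447
  4        70.00        62.7405       250.9621
  5        70.00        61.0465       305.2324
  6        70.00        59.3982       356.3891
  7        70.00        57.7944       404.5607
  8     2,070.00     1,662.9166    13,303.3326
  Σ                  2,102.7586    15,014.5733
P = 2,102.7586; Macaulay duration = 15,014.5733 / 2,102.7586 = 7.14042 half-year periods = 3.57021 years.
Modified duration = D_Mac / (1 + y) = 3.57021 / 1.02775 = 3.47381 years.

3.47 years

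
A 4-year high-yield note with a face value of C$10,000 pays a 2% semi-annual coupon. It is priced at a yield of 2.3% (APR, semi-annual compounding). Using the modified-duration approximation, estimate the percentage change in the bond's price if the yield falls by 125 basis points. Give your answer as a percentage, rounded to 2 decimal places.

Periodic yield y = 0.0115. Modified duration first:
  t   CF        PV=CF/(1+0.0115)^t    t·PV
  1       100.00        98.8631        98.8631
  2       100.00        97.7391       195.4782
  3       100.00        96.6279       289.8836
  4       100.00        95.5293       382.1171
  5       100.00        94.4432       472.2159
  6       100.00        93.3694       560.2165
  7       100.00        92.3079       646.1552
  8    10,100.00     9,217.0995    73,736.7962
  Σ                  9,885.9793    76,381.7256
P = 9,885.9793; D_Mac = 7.72627 half-year periods = 3.86313 yrs; D_mod = 3.86313/(1+0.0115) = 3.81921 yrs.
ΔP/P ≈ -D_mod · Δy = -3.81921 × (-0.0125) = +0.047740 = +4.7740%.

+4.77%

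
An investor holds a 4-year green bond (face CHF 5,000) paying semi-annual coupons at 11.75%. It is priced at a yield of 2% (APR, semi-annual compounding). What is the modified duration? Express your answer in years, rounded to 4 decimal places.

3.3846 years

Periodic yield y = 0.01. First find Macaulay duration:
  t   CF        PV=CF/(1+0.01)^t    t·PV
  1       293.75       290.8416       290.8416
  2       293.75       287.9620       575.9239
  3       293.75       285.1109       855.3326
  4       293.75       282.2880     1,129.1519
  5       293.75       279.4930     1,397.4652
  6       293.75       276.7258     1,660.3547
  7       293.75       273.9859     1,917.9015
  8     5,293.75     4,888.6893    39,109.5145
  Σ                  6,865.0965    46,936.4859
P = 6,865.0965; Macaulay duration = 46,936.4859 / 6,865.0965 = 6.83697 half-year periods = 3.41849 years.
Modified duration = D_Mac / (1 + y) = 3.41849 / 1.01 = 3.38464 years.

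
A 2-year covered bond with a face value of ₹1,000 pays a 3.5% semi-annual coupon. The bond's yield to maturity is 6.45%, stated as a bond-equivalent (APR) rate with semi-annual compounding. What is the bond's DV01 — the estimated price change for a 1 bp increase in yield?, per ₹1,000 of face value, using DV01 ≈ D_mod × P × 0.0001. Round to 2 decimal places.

₹0.18

Periodic yield y = 0.03225.
  t   CF        PV=CF/(1+0.03225)^t    t·PV
  1        17.50        16.9533        16.9533
  2        17.50        16.4236        32.8472
  3        17.50        15.9105        47.7315
  4     1,017.50       896.1792     3,584.7167
  Σ                    945.4665     3,682.2486
P = 945.4665; D_Mac = 3.89464 half-year periods = 1.94732 yrs; D_mod = 1.88648 yrs.
DV01 ≈ 1.88648 × 945.4665 × 0.0001 = 0.178360.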